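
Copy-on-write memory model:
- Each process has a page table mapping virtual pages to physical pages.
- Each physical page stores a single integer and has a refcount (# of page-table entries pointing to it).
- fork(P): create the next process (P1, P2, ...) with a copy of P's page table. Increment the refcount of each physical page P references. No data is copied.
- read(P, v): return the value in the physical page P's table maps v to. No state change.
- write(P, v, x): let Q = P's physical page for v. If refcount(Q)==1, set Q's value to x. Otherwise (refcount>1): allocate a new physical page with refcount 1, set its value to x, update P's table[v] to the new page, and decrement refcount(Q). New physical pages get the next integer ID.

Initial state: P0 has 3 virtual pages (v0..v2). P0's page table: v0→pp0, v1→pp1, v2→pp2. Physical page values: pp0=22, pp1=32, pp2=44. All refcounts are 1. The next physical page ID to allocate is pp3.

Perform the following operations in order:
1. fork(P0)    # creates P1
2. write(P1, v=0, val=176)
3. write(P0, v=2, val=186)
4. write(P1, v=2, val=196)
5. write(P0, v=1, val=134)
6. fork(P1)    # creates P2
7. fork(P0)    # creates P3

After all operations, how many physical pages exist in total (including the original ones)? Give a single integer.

Op 1: fork(P0) -> P1. 3 ppages; refcounts: pp0:2 pp1:2 pp2:2
Op 2: write(P1, v0, 176). refcount(pp0)=2>1 -> COPY to pp3. 4 ppages; refcounts: pp0:1 pp1:2 pp2:2 pp3:1
Op 3: write(P0, v2, 186). refcount(pp2)=2>1 -> COPY to pp4. 5 ppages; refcounts: pp0:1 pp1:2 pp2:1 pp3:1 pp4:1
Op 4: write(P1, v2, 196). refcount(pp2)=1 -> write in place. 5 ppages; refcounts: pp0:1 pp1:2 pp2:1 pp3:1 pp4:1
Op 5: write(P0, v1, 134). refcount(pp1)=2>1 -> COPY to pp5. 6 ppages; refcounts: pp0:1 pp1:1 pp2:1 pp3:1 pp4:1 pp5:1
Op 6: fork(P1) -> P2. 6 ppages; refcounts: pp0:1 pp1:2 pp2:2 pp3:2 pp4:1 pp5:1
Op 7: fork(P0) -> P3. 6 ppages; refcounts: pp0:2 pp1:2 pp2:2 pp3:2 pp4:2 pp5:2

Answer: 6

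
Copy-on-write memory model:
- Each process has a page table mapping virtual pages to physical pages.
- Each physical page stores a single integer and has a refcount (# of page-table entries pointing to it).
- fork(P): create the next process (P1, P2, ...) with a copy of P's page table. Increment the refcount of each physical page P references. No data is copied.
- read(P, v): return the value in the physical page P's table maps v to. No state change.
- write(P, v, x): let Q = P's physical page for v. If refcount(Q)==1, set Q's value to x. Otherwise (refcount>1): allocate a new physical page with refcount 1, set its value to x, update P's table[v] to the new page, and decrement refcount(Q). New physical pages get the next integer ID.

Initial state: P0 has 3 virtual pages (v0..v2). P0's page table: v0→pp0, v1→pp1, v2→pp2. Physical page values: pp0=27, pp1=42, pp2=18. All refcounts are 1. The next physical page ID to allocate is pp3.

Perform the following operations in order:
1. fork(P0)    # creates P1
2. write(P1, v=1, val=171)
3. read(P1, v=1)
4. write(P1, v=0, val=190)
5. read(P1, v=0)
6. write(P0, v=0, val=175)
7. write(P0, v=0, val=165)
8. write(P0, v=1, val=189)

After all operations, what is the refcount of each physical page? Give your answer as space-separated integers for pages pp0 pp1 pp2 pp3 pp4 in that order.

Answer: 1 1 2 1 1

Derivation:
Op 1: fork(P0) -> P1. 3 ppages; refcounts: pp0:2 pp1:2 pp2:2
Op 2: write(P1, v1, 171). refcount(pp1)=2>1 -> COPY to pp3. 4 ppages; refcounts: pp0:2 pp1:1 pp2:2 pp3:1
Op 3: read(P1, v1) -> 171. No state change.
Op 4: write(P1, v0, 190). refcount(pp0)=2>1 -> COPY to pp4. 5 ppages; refcounts: pp0:1 pp1:1 pp2:2 pp3:1 pp4:1
Op 5: read(P1, v0) -> 190. No state change.
Op 6: write(P0, v0, 175). refcount(pp0)=1 -> write in place. 5 ppages; refcounts: pp0:1 pp1:1 pp2:2 pp3:1 pp4:1
Op 7: write(P0, v0, 165). refcount(pp0)=1 -> write in place. 5 ppages; refcounts: pp0:1 pp1:1 pp2:2 pp3:1 pp4:1
Op 8: write(P0, v1, 189). refcount(pp1)=1 -> write in place. 5 ppages; refcounts: pp0:1 pp1:1 pp2:2 pp3:1 pp4:1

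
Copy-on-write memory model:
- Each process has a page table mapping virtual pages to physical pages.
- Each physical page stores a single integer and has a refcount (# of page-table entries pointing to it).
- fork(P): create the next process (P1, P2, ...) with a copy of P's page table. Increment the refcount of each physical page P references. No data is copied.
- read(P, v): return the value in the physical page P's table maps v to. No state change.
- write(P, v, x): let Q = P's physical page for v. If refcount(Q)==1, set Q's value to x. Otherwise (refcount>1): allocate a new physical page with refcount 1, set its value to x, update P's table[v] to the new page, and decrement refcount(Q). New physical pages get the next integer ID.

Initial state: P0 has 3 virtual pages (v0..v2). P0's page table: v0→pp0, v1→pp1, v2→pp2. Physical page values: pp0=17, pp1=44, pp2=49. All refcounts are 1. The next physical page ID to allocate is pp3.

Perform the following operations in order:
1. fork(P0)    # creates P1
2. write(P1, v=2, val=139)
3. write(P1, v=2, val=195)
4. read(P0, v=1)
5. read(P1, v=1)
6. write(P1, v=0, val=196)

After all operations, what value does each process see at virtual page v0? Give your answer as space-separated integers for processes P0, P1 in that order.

Op 1: fork(P0) -> P1. 3 ppages; refcounts: pp0:2 pp1:2 pp2:2
Op 2: write(P1, v2, 139). refcount(pp2)=2>1 -> COPY to pp3. 4 ppages; refcounts: pp0:2 pp1:2 pp2:1 pp3:1
Op 3: write(P1, v2, 195). refcount(pp3)=1 -> write in place. 4 ppages; refcounts: pp0:2 pp1:2 pp2:1 pp3:1
Op 4: read(P0, v1) -> 44. No state change.
Op 5: read(P1, v1) -> 44. No state change.
Op 6: write(P1, v0, 196). refcount(pp0)=2>1 -> COPY to pp4. 5 ppages; refcounts: pp0:1 pp1:2 pp2:1 pp3:1 pp4:1
P0: v0 -> pp0 = 17
P1: v0 -> pp4 = 196

Answer: 17 196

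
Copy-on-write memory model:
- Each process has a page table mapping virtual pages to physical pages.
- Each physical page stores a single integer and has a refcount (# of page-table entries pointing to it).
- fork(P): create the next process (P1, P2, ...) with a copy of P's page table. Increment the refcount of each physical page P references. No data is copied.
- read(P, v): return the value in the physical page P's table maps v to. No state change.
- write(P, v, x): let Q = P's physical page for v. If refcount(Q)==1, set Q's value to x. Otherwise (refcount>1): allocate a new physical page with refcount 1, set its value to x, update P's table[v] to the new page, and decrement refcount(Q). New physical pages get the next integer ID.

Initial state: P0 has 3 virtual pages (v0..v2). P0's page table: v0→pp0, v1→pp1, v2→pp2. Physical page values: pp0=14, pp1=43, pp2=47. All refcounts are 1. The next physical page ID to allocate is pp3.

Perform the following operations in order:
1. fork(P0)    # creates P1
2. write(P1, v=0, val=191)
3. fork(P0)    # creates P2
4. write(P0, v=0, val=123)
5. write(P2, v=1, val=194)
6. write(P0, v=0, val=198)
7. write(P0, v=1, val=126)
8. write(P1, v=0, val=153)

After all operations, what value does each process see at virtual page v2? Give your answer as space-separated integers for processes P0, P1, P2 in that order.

Op 1: fork(P0) -> P1. 3 ppages; refcounts: pp0:2 pp1:2 pp2:2
Op 2: write(P1, v0, 191). refcount(pp0)=2>1 -> COPY to pp3. 4 ppages; refcounts: pp0:1 pp1:2 pp2:2 pp3:1
Op 3: fork(P0) -> P2. 4 ppages; refcounts: pp0:2 pp1:3 pp2:3 pp3:1
Op 4: write(P0, v0, 123). refcount(pp0)=2>1 -> COPY to pp4. 5 ppages; refcounts: pp0:1 pp1:3 pp2:3 pp3:1 pp4:1
Op 5: write(P2, v1, 194). refcount(pp1)=3>1 -> COPY to pp5. 6 ppages; refcounts: pp0:1 pp1:2 pp2:3 pp3:1 pp4:1 pp5:1
Op 6: write(P0, v0, 198). refcount(pp4)=1 -> write in place. 6 ppages; refcounts: pp0:1 pp1:2 pp2:3 pp3:1 pp4:1 pp5:1
Op 7: write(P0, v1, 126). refcount(pp1)=2>1 -> COPY to pp6. 7 ppages; refcounts: pp0:1 pp1:1 pp2:3 pp3:1 pp4:1 pp5:1 pp6:1
Op 8: write(P1, v0, 153). refcount(pp3)=1 -> write in place. 7 ppages; refcounts: pp0:1 pp1:1 pp2:3 pp3:1 pp4:1 pp5:1 pp6:1
P0: v2 -> pp2 = 47
P1: v2 -> pp2 = 47
P2: v2 -> pp2 = 47

Answer: 47 47 47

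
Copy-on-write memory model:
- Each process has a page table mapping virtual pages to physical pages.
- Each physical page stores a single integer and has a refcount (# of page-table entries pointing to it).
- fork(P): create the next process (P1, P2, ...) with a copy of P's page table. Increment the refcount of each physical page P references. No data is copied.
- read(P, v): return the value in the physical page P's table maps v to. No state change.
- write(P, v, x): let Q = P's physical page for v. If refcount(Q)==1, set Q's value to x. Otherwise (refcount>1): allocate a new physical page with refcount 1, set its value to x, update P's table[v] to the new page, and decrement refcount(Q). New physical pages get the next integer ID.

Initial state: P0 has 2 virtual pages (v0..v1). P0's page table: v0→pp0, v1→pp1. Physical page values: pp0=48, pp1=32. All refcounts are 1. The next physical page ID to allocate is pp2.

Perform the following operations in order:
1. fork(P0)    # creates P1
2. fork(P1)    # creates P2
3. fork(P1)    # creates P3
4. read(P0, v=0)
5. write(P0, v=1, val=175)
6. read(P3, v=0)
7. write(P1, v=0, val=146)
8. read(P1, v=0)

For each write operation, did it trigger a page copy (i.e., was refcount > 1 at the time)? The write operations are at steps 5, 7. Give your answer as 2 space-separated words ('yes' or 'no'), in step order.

Op 1: fork(P0) -> P1. 2 ppages; refcounts: pp0:2 pp1:2
Op 2: fork(P1) -> P2. 2 ppages; refcounts: pp0:3 pp1:3
Op 3: fork(P1) -> P3. 2 ppages; refcounts: pp0:4 pp1:4
Op 4: read(P0, v0) -> 48. No state change.
Op 5: write(P0, v1, 175). refcount(pp1)=4>1 -> COPY to pp2. 3 ppages; refcounts: pp0:4 pp1:3 pp2:1
Op 6: read(P3, v0) -> 48. No state change.
Op 7: write(P1, v0, 146). refcount(pp0)=4>1 -> COPY to pp3. 4 ppages; refcounts: pp0:3 pp1:3 pp2:1 pp3:1
Op 8: read(P1, v0) -> 146. No state change.

yes yes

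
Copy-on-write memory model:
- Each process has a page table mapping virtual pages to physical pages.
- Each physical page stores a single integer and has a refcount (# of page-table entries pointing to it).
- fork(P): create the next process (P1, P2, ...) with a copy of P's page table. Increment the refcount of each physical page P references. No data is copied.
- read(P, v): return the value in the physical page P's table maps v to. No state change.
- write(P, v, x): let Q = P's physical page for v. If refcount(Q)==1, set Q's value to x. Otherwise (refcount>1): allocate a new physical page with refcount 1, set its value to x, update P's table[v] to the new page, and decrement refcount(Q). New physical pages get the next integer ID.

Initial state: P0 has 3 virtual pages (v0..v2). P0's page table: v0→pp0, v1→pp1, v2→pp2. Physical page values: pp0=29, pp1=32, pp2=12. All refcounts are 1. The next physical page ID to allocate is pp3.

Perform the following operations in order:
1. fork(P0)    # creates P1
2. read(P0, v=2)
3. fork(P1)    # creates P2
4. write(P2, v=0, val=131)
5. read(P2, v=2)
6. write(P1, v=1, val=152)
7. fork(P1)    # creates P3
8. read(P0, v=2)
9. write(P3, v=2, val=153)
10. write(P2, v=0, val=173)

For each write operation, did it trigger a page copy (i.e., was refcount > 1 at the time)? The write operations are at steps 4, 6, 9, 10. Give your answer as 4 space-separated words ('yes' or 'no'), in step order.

Op 1: fork(P0) -> P1. 3 ppages; refcounts: pp0:2 pp1:2 pp2:2
Op 2: read(P0, v2) -> 12. No state change.
Op 3: fork(P1) -> P2. 3 ppages; refcounts: pp0:3 pp1:3 pp2:3
Op 4: write(P2, v0, 131). refcount(pp0)=3>1 -> COPY to pp3. 4 ppages; refcounts: pp0:2 pp1:3 pp2:3 pp3:1
Op 5: read(P2, v2) -> 12. No state change.
Op 6: write(P1, v1, 152). refcount(pp1)=3>1 -> COPY to pp4. 5 ppages; refcounts: pp0:2 pp1:2 pp2:3 pp3:1 pp4:1
Op 7: fork(P1) -> P3. 5 ppages; refcounts: pp0:3 pp1:2 pp2:4 pp3:1 pp4:2
Op 8: read(P0, v2) -> 12. No state change.
Op 9: write(P3, v2, 153). refcount(pp2)=4>1 -> COPY to pp5. 6 ppages; refcounts: pp0:3 pp1:2 pp2:3 pp3:1 pp4:2 pp5:1
Op 10: write(P2, v0, 173). refcount(pp3)=1 -> write in place. 6 ppages; refcounts: pp0:3 pp1:2 pp2:3 pp3:1 pp4:2 pp5:1

yes yes yes no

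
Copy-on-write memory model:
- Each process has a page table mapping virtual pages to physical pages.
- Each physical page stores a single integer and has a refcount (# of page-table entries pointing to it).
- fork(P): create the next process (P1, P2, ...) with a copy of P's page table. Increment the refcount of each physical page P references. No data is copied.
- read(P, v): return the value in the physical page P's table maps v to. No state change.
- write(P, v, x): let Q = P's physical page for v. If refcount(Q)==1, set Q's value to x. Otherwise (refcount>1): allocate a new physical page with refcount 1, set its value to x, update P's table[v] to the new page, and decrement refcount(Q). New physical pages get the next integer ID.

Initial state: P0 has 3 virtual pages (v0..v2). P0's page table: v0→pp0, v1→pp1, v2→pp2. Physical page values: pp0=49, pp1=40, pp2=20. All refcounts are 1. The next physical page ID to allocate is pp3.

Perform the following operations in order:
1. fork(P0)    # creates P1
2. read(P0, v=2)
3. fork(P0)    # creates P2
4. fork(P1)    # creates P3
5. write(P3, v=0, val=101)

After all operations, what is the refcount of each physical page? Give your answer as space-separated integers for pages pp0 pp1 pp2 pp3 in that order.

Answer: 3 4 4 1

Derivation:
Op 1: fork(P0) -> P1. 3 ppages; refcounts: pp0:2 pp1:2 pp2:2
Op 2: read(P0, v2) -> 20. No state change.
Op 3: fork(P0) -> P2. 3 ppages; refcounts: pp0:3 pp1:3 pp2:3
Op 4: fork(P1) -> P3. 3 ppages; refcounts: pp0:4 pp1:4 pp2:4
Op 5: write(P3, v0, 101). refcount(pp0)=4>1 -> COPY to pp3. 4 ppages; refcounts: pp0:3 pp1:4 pp2:4 pp3:1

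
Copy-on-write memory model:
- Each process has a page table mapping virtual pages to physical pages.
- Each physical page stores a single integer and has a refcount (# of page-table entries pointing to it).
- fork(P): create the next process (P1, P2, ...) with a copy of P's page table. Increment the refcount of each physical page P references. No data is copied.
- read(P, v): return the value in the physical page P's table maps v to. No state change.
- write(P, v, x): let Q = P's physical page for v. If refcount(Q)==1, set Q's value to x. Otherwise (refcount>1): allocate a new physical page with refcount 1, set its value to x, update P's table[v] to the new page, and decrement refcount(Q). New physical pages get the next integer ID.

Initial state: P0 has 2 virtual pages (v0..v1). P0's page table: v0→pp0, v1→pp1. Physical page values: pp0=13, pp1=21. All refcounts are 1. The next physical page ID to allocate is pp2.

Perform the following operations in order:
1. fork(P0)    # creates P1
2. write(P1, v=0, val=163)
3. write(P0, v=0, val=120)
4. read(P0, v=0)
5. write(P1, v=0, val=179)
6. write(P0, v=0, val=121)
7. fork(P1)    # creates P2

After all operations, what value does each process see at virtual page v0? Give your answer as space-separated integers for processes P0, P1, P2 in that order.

Answer: 121 179 179

Derivation:
Op 1: fork(P0) -> P1. 2 ppages; refcounts: pp0:2 pp1:2
Op 2: write(P1, v0, 163). refcount(pp0)=2>1 -> COPY to pp2. 3 ppages; refcounts: pp0:1 pp1:2 pp2:1
Op 3: write(P0, v0, 120). refcount(pp0)=1 -> write in place. 3 ppages; refcounts: pp0:1 pp1:2 pp2:1
Op 4: read(P0, v0) -> 120. No state change.
Op 5: write(P1, v0, 179). refcount(pp2)=1 -> write in place. 3 ppages; refcounts: pp0:1 pp1:2 pp2:1
Op 6: write(P0, v0, 121). refcount(pp0)=1 -> write in place. 3 ppages; refcounts: pp0:1 pp1:2 pp2:1
Op 7: fork(P1) -> P2. 3 ppages; refcounts: pp0:1 pp1:3 pp2:2
P0: v0 -> pp0 = 121
P1: v0 -> pp2 = 179
P2: v0 -> pp2 = 179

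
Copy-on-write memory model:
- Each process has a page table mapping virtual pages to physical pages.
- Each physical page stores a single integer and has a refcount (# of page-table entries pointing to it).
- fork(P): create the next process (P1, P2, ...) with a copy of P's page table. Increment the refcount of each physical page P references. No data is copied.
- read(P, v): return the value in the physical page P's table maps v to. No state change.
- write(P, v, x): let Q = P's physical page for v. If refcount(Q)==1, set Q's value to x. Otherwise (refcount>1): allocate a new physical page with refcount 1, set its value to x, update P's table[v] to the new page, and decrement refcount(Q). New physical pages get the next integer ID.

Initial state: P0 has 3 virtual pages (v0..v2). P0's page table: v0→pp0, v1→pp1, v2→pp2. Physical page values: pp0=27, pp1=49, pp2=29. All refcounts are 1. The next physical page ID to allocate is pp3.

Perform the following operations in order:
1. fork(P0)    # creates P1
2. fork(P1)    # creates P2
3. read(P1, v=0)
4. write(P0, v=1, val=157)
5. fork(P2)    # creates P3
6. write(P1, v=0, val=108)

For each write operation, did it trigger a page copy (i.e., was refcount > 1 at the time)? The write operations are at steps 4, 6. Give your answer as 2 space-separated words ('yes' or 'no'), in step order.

Op 1: fork(P0) -> P1. 3 ppages; refcounts: pp0:2 pp1:2 pp2:2
Op 2: fork(P1) -> P2. 3 ppages; refcounts: pp0:3 pp1:3 pp2:3
Op 3: read(P1, v0) -> 27. No state change.
Op 4: write(P0, v1, 157). refcount(pp1)=3>1 -> COPY to pp3. 4 ppages; refcounts: pp0:3 pp1:2 pp2:3 pp3:1
Op 5: fork(P2) -> P3. 4 ppages; refcounts: pp0:4 pp1:3 pp2:4 pp3:1
Op 6: write(P1, v0, 108). refcount(pp0)=4>1 -> COPY to pp4. 5 ppages; refcounts: pp0:3 pp1:3 pp2:4 pp3:1 pp4:1

yes yes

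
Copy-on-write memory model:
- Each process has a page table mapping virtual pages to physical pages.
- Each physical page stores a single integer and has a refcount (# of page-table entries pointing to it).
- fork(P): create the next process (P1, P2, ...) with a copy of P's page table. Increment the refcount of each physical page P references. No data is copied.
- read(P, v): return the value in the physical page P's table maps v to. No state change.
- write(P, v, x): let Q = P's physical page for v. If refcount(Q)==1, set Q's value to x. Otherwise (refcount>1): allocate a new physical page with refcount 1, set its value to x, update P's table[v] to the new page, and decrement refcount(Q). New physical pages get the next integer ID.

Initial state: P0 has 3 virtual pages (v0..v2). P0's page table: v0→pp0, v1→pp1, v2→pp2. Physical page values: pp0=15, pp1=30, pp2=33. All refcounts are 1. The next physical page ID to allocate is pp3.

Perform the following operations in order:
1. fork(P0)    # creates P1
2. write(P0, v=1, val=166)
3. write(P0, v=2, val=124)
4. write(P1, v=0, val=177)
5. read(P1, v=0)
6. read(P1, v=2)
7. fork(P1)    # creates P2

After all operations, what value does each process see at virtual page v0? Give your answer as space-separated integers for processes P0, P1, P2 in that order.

Op 1: fork(P0) -> P1. 3 ppages; refcounts: pp0:2 pp1:2 pp2:2
Op 2: write(P0, v1, 166). refcount(pp1)=2>1 -> COPY to pp3. 4 ppages; refcounts: pp0:2 pp1:1 pp2:2 pp3:1
Op 3: write(P0, v2, 124). refcount(pp2)=2>1 -> COPY to pp4. 5 ppages; refcounts: pp0:2 pp1:1 pp2:1 pp3:1 pp4:1
Op 4: write(P1, v0, 177). refcount(pp0)=2>1 -> COPY to pp5. 6 ppages; refcounts: pp0:1 pp1:1 pp2:1 pp3:1 pp4:1 pp5:1
Op 5: read(P1, v0) -> 177. No state change.
Op 6: read(P1, v2) -> 33. No state change.
Op 7: fork(P1) -> P2. 6 ppages; refcounts: pp0:1 pp1:2 pp2:2 pp3:1 pp4:1 pp5:2
P0: v0 -> pp0 = 15
P1: v0 -> pp5 = 177
P2: v0 -> pp5 = 177

Answer: 15 177 177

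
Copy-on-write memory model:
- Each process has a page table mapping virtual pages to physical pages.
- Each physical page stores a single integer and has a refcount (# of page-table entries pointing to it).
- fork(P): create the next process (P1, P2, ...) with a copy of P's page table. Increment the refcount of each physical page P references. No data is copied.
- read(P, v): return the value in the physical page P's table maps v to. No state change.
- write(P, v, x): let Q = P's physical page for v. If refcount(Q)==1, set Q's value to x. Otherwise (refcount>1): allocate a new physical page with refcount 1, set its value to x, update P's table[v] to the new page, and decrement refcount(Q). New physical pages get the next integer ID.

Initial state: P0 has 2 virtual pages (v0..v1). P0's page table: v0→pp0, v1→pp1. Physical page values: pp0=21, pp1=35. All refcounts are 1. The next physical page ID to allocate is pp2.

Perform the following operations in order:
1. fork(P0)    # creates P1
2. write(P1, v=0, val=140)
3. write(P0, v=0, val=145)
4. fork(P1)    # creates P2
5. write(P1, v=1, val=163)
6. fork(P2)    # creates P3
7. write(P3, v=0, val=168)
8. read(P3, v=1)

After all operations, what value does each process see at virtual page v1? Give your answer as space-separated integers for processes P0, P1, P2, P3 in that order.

Answer: 35 163 35 35

Derivation:
Op 1: fork(P0) -> P1. 2 ppages; refcounts: pp0:2 pp1:2
Op 2: write(P1, v0, 140). refcount(pp0)=2>1 -> COPY to pp2. 3 ppages; refcounts: pp0:1 pp1:2 pp2:1
Op 3: write(P0, v0, 145). refcount(pp0)=1 -> write in place. 3 ppages; refcounts: pp0:1 pp1:2 pp2:1
Op 4: fork(P1) -> P2. 3 ppages; refcounts: pp0:1 pp1:3 pp2:2
Op 5: write(P1, v1, 163). refcount(pp1)=3>1 -> COPY to pp3. 4 ppages; refcounts: pp0:1 pp1:2 pp2:2 pp3:1
Op 6: fork(P2) -> P3. 4 ppages; refcounts: pp0:1 pp1:3 pp2:3 pp3:1
Op 7: write(P3, v0, 168). refcount(pp2)=3>1 -> COPY to pp4. 5 ppages; refcounts: pp0:1 pp1:3 pp2:2 pp3:1 pp4:1
Op 8: read(P3, v1) -> 35. No state change.
P0: v1 -> pp1 = 35
P1: v1 -> pp3 = 163
P2: v1 -> pp1 = 35
P3: v1 -> pp1 = 35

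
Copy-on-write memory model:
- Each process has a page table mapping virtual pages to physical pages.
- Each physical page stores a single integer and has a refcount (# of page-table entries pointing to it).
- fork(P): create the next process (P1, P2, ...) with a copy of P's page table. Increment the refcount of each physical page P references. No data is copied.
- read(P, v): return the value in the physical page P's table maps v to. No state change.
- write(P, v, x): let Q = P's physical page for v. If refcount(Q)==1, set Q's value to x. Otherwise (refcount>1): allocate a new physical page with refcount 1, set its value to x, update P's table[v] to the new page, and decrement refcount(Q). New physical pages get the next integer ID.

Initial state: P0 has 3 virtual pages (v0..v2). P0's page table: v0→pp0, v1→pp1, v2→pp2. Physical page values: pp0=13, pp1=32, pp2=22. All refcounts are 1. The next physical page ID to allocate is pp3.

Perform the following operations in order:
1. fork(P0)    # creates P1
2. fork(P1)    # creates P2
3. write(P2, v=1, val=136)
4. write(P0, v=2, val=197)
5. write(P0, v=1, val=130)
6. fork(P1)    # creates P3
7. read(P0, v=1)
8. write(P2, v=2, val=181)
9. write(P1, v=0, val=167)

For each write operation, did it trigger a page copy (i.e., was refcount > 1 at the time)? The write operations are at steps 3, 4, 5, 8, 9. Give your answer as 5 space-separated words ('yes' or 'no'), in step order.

Op 1: fork(P0) -> P1. 3 ppages; refcounts: pp0:2 pp1:2 pp2:2
Op 2: fork(P1) -> P2. 3 ppages; refcounts: pp0:3 pp1:3 pp2:3
Op 3: write(P2, v1, 136). refcount(pp1)=3>1 -> COPY to pp3. 4 ppages; refcounts: pp0:3 pp1:2 pp2:3 pp3:1
Op 4: write(P0, v2, 197). refcount(pp2)=3>1 -> COPY to pp4. 5 ppages; refcounts: pp0:3 pp1:2 pp2:2 pp3:1 pp4:1
Op 5: write(P0, v1, 130). refcount(pp1)=2>1 -> COPY to pp5. 6 ppages; refcounts: pp0:3 pp1:1 pp2:2 pp3:1 pp4:1 pp5:1
Op 6: fork(P1) -> P3. 6 ppages; refcounts: pp0:4 pp1:2 pp2:3 pp3:1 pp4:1 pp5:1
Op 7: read(P0, v1) -> 130. No state change.
Op 8: write(P2, v2, 181). refcount(pp2)=3>1 -> COPY to pp6. 7 ppages; refcounts: pp0:4 pp1:2 pp2:2 pp3:1 pp4:1 pp5:1 pp6:1
Op 9: write(P1, v0, 167). refcount(pp0)=4>1 -> COPY to pp7. 8 ppages; refcounts: pp0:3 pp1:2 pp2:2 pp3:1 pp4:1 pp5:1 pp6:1 pp7:1

yes yes yes yes yes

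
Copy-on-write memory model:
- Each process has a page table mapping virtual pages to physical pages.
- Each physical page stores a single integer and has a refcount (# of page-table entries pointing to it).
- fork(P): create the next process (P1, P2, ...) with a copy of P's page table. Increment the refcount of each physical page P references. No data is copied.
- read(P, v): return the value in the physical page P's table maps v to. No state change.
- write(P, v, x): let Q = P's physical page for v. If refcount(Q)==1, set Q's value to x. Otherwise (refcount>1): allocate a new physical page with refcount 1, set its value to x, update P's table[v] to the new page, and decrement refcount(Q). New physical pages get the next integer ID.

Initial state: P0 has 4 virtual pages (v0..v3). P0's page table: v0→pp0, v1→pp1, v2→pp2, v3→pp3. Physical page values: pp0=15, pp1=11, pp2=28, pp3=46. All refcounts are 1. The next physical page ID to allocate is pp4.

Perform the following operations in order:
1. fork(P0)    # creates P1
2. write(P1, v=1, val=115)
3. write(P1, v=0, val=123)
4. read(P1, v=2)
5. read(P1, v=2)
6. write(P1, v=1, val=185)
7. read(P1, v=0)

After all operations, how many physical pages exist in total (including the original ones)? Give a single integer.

Answer: 6

Derivation:
Op 1: fork(P0) -> P1. 4 ppages; refcounts: pp0:2 pp1:2 pp2:2 pp3:2
Op 2: write(P1, v1, 115). refcount(pp1)=2>1 -> COPY to pp4. 5 ppages; refcounts: pp0:2 pp1:1 pp2:2 pp3:2 pp4:1
Op 3: write(P1, v0, 123). refcount(pp0)=2>1 -> COPY to pp5. 6 ppages; refcounts: pp0:1 pp1:1 pp2:2 pp3:2 pp4:1 pp5:1
Op 4: read(P1, v2) -> 28. No state change.
Op 5: read(P1, v2) -> 28. No state change.
Op 6: write(P1, v1, 185). refcount(pp4)=1 -> write in place. 6 ppages; refcounts: pp0:1 pp1:1 pp2:2 pp3:2 pp4:1 pp5:1
Op 7: read(P1, v0) -> 123. No state change.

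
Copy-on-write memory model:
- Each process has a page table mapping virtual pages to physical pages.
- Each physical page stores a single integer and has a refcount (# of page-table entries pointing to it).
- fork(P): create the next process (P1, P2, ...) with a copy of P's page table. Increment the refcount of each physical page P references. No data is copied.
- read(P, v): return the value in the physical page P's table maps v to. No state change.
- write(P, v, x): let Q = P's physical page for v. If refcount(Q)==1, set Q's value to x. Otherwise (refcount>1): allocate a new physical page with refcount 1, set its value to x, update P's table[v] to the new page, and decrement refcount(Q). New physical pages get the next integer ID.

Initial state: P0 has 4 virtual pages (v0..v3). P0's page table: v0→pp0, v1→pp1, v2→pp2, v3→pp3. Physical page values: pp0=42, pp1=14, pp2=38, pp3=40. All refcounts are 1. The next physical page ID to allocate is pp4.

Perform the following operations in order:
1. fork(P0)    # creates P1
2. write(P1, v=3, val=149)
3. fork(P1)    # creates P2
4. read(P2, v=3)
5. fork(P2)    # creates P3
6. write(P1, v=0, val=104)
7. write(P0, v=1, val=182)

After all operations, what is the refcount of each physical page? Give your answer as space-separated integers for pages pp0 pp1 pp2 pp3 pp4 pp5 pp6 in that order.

Op 1: fork(P0) -> P1. 4 ppages; refcounts: pp0:2 pp1:2 pp2:2 pp3:2
Op 2: write(P1, v3, 149). refcount(pp3)=2>1 -> COPY to pp4. 5 ppages; refcounts: pp0:2 pp1:2 pp2:2 pp3:1 pp4:1
Op 3: fork(P1) -> P2. 5 ppages; refcounts: pp0:3 pp1:3 pp2:3 pp3:1 pp4:2
Op 4: read(P2, v3) -> 149. No state change.
Op 5: fork(P2) -> P3. 5 ppages; refcounts: pp0:4 pp1:4 pp2:4 pp3:1 pp4:3
Op 6: write(P1, v0, 104). refcount(pp0)=4>1 -> COPY to pp5. 6 ppages; refcounts: pp0:3 pp1:4 pp2:4 pp3:1 pp4:3 pp5:1
Op 7: write(P0, v1, 182). refcount(pp1)=4>1 -> COPY to pp6. 7 ppages; refcounts: pp0:3 pp1:3 pp2:4 pp3:1 pp4:3 pp5:1 pp6:1

Answer: 3 3 4 1 3 1 1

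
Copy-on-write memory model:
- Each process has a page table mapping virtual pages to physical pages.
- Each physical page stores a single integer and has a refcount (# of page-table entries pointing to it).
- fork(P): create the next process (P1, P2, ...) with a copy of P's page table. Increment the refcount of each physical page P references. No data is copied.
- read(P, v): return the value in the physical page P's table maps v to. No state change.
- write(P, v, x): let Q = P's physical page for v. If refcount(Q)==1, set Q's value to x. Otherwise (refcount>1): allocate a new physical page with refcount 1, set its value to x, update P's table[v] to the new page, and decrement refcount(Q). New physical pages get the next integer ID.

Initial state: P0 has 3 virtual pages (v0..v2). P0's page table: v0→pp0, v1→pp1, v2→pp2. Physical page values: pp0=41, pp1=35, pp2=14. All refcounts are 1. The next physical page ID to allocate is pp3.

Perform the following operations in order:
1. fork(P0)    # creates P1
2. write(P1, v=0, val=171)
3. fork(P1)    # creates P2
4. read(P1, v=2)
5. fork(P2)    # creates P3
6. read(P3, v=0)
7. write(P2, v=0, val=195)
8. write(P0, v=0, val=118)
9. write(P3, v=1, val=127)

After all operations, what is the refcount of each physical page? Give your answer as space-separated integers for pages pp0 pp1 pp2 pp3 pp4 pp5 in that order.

Op 1: fork(P0) -> P1. 3 ppages; refcounts: pp0:2 pp1:2 pp2:2
Op 2: write(P1, v0, 171). refcount(pp0)=2>1 -> COPY to pp3. 4 ppages; refcounts: pp0:1 pp1:2 pp2:2 pp3:1
Op 3: fork(P1) -> P2. 4 ppages; refcounts: pp0:1 pp1:3 pp2:3 pp3:2
Op 4: read(P1, v2) -> 14. No state change.
Op 5: fork(P2) -> P3. 4 ppages; refcounts: pp0:1 pp1:4 pp2:4 pp3:3
Op 6: read(P3, v0) -> 171. No state change.
Op 7: write(P2, v0, 195). refcount(pp3)=3>1 -> COPY to pp4. 5 ppages; refcounts: pp0:1 pp1:4 pp2:4 pp3:2 pp4:1
Op 8: write(P0, v0, 118). refcount(pp0)=1 -> write in place. 5 ppages; refcounts: pp0:1 pp1:4 pp2:4 pp3:2 pp4:1
Op 9: write(P3, v1, 127). refcount(pp1)=4>1 -> COPY to pp5. 6 ppages; refcounts: pp0:1 pp1:3 pp2:4 pp3:2 pp4:1 pp5:1

Answer: 1 3 4 2 1 1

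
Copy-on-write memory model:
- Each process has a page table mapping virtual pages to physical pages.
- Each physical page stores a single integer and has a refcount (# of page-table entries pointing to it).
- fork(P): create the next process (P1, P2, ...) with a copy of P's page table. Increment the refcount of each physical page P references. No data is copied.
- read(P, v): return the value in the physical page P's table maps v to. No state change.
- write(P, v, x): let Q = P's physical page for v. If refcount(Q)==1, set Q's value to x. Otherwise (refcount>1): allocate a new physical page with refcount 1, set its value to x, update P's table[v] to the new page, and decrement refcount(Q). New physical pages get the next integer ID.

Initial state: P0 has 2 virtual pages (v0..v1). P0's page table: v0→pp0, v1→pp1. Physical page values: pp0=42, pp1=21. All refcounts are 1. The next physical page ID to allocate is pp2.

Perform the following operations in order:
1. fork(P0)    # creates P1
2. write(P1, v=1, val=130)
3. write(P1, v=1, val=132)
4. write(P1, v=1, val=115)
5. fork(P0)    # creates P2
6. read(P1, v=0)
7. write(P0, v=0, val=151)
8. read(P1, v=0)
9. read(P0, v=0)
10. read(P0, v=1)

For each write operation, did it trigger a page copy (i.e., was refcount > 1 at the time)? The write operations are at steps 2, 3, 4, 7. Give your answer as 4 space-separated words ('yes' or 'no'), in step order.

Op 1: fork(P0) -> P1. 2 ppages; refcounts: pp0:2 pp1:2
Op 2: write(P1, v1, 130). refcount(pp1)=2>1 -> COPY to pp2. 3 ppages; refcounts: pp0:2 pp1:1 pp2:1
Op 3: write(P1, v1, 132). refcount(pp2)=1 -> write in place. 3 ppages; refcounts: pp0:2 pp1:1 pp2:1
Op 4: write(P1, v1, 115). refcount(pp2)=1 -> write in place. 3 ppages; refcounts: pp0:2 pp1:1 pp2:1
Op 5: fork(P0) -> P2. 3 ppages; refcounts: pp0:3 pp1:2 pp2:1
Op 6: read(P1, v0) -> 42. No state change.
Op 7: write(P0, v0, 151). refcount(pp0)=3>1 -> COPY to pp3. 4 ppages; refcounts: pp0:2 pp1:2 pp2:1 pp3:1
Op 8: read(P1, v0) -> 42. No state change.
Op 9: read(P0, v0) -> 151. No state change.
Op 10: read(P0, v1) -> 21. No state change.

yes no no yes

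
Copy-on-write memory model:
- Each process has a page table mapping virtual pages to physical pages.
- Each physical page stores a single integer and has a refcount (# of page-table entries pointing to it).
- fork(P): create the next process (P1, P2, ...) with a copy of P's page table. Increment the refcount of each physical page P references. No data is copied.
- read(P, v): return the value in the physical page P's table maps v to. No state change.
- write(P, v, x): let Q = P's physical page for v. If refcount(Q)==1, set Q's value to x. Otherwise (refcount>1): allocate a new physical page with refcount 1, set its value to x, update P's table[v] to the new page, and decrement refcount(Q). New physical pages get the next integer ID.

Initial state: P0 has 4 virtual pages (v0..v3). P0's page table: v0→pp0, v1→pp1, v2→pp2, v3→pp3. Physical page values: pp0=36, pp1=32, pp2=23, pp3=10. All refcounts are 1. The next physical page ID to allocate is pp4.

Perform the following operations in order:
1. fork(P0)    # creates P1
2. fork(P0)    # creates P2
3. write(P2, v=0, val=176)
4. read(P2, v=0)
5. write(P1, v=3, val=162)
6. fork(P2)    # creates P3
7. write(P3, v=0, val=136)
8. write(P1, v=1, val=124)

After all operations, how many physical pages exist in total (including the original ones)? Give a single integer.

Op 1: fork(P0) -> P1. 4 ppages; refcounts: pp0:2 pp1:2 pp2:2 pp3:2
Op 2: fork(P0) -> P2. 4 ppages; refcounts: pp0:3 pp1:3 pp2:3 pp3:3
Op 3: write(P2, v0, 176). refcount(pp0)=3>1 -> COPY to pp4. 5 ppages; refcounts: pp0:2 pp1:3 pp2:3 pp3:3 pp4:1
Op 4: read(P2, v0) -> 176. No state change.
Op 5: write(P1, v3, 162). refcount(pp3)=3>1 -> COPY to pp5. 6 ppages; refcounts: pp0:2 pp1:3 pp2:3 pp3:2 pp4:1 pp5:1
Op 6: fork(P2) -> P3. 6 ppages; refcounts: pp0:2 pp1:4 pp2:4 pp3:3 pp4:2 pp5:1
Op 7: write(P3, v0, 136). refcount(pp4)=2>1 -> COPY to pp6. 7 ppages; refcounts: pp0:2 pp1:4 pp2:4 pp3:3 pp4:1 pp5:1 pp6:1
Op 8: write(P1, v1, 124). refcount(pp1)=4>1 -> COPY to pp7. 8 ppages; refcounts: pp0:2 pp1:3 pp2:4 pp3:3 pp4:1 pp5:1 pp6:1 pp7:1

Answer: 8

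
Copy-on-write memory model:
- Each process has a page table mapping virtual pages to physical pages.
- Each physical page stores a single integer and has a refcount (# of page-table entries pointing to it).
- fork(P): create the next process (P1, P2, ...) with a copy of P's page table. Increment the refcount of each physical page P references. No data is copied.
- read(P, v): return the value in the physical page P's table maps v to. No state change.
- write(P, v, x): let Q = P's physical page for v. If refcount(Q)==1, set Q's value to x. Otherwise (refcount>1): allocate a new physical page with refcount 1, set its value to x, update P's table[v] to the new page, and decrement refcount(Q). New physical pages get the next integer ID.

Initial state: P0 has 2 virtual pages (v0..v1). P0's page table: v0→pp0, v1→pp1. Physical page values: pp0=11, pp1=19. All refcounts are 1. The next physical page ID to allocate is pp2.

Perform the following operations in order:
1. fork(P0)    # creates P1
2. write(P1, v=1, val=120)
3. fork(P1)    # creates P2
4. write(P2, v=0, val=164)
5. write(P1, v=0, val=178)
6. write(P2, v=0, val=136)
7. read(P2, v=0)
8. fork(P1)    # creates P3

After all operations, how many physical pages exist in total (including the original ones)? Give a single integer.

Op 1: fork(P0) -> P1. 2 ppages; refcounts: pp0:2 pp1:2
Op 2: write(P1, v1, 120). refcount(pp1)=2>1 -> COPY to pp2. 3 ppages; refcounts: pp0:2 pp1:1 pp2:1
Op 3: fork(P1) -> P2. 3 ppages; refcounts: pp0:3 pp1:1 pp2:2
Op 4: write(P2, v0, 164). refcount(pp0)=3>1 -> COPY to pp3. 4 ppages; refcounts: pp0:2 pp1:1 pp2:2 pp3:1
Op 5: write(P1, v0, 178). refcount(pp0)=2>1 -> COPY to pp4. 5 ppages; refcounts: pp0:1 pp1:1 pp2:2 pp3:1 pp4:1
Op 6: write(P2, v0, 136). refcount(pp3)=1 -> write in place. 5 ppages; refcounts: pp0:1 pp1:1 pp2:2 pp3:1 pp4:1
Op 7: read(P2, v0) -> 136. No state change.
Op 8: fork(P1) -> P3. 5 ppages; refcounts: pp0:1 pp1:1 pp2:3 pp3:1 pp4:2

Answer: 5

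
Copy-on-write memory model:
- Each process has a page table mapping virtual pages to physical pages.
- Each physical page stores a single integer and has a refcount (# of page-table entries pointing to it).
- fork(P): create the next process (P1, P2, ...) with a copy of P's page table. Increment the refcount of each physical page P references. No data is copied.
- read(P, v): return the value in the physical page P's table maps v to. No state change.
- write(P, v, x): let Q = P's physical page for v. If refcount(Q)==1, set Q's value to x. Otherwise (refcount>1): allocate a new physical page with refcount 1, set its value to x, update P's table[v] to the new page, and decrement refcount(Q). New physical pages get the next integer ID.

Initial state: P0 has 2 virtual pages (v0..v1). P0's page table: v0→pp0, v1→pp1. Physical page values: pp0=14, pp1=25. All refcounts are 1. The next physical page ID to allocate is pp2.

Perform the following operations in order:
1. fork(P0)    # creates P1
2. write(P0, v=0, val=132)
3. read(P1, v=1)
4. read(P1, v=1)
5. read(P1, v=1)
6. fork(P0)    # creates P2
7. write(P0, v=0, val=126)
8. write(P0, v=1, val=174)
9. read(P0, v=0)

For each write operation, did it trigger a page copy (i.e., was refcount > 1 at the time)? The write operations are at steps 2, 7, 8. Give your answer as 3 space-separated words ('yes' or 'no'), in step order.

Op 1: fork(P0) -> P1. 2 ppages; refcounts: pp0:2 pp1:2
Op 2: write(P0, v0, 132). refcount(pp0)=2>1 -> COPY to pp2. 3 ppages; refcounts: pp0:1 pp1:2 pp2:1
Op 3: read(P1, v1) -> 25. No state change.
Op 4: read(P1, v1) -> 25. No state change.
Op 5: read(P1, v1) -> 25. No state change.
Op 6: fork(P0) -> P2. 3 ppages; refcounts: pp0:1 pp1:3 pp2:2
Op 7: write(P0, v0, 126). refcount(pp2)=2>1 -> COPY to pp3. 4 ppages; refcounts: pp0:1 pp1:3 pp2:1 pp3:1
Op 8: write(P0, v1, 174). refcount(pp1)=3>1 -> COPY to pp4. 5 ppages; refcounts: pp0:1 pp1:2 pp2:1 pp3:1 pp4:1
Op 9: read(P0, v0) -> 126. No state change.

yes yes yes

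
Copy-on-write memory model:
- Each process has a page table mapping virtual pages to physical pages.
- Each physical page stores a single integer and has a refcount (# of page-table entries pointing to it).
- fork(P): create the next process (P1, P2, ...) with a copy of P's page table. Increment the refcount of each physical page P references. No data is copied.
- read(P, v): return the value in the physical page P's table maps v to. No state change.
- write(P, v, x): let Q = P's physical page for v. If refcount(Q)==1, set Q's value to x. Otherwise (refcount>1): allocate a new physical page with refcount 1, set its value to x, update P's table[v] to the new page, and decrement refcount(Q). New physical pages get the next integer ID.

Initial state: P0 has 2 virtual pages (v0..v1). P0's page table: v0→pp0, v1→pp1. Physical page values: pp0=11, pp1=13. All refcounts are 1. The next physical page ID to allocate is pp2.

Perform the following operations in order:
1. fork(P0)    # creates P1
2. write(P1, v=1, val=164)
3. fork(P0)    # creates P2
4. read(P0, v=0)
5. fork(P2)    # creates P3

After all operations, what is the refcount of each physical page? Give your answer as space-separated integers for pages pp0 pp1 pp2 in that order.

Op 1: fork(P0) -> P1. 2 ppages; refcounts: pp0:2 pp1:2
Op 2: write(P1, v1, 164). refcount(pp1)=2>1 -> COPY to pp2. 3 ppages; refcounts: pp0:2 pp1:1 pp2:1
Op 3: fork(P0) -> P2. 3 ppages; refcounts: pp0:3 pp1:2 pp2:1
Op 4: read(P0, v0) -> 11. No state change.
Op 5: fork(P2) -> P3. 3 ppages; refcounts: pp0:4 pp1:3 pp2:1

Answer: 4 3 1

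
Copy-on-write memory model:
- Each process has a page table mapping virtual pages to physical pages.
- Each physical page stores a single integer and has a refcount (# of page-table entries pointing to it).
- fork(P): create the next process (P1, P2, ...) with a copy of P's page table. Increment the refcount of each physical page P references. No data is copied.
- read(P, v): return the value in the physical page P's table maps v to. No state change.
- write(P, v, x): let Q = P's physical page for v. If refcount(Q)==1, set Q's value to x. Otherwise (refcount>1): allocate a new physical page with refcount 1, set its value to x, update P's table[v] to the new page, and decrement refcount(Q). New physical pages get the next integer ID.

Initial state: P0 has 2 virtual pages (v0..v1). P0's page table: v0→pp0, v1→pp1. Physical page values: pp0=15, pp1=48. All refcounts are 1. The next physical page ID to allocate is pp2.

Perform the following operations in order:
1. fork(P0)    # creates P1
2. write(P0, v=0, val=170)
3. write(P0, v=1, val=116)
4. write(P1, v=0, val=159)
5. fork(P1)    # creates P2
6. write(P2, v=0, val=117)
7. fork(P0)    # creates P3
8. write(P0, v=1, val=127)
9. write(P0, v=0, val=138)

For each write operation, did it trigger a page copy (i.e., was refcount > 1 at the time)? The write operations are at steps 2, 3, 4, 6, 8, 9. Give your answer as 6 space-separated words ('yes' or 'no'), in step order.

Op 1: fork(P0) -> P1. 2 ppages; refcounts: pp0:2 pp1:2
Op 2: write(P0, v0, 170). refcount(pp0)=2>1 -> COPY to pp2. 3 ppages; refcounts: pp0:1 pp1:2 pp2:1
Op 3: write(P0, v1, 116). refcount(pp1)=2>1 -> COPY to pp3. 4 ppages; refcounts: pp0:1 pp1:1 pp2:1 pp3:1
Op 4: write(P1, v0, 159). refcount(pp0)=1 -> write in place. 4 ppages; refcounts: pp0:1 pp1:1 pp2:1 pp3:1
Op 5: fork(P1) -> P2. 4 ppages; refcounts: pp0:2 pp1:2 pp2:1 pp3:1
Op 6: write(P2, v0, 117). refcount(pp0)=2>1 -> COPY to pp4. 5 ppages; refcounts: pp0:1 pp1:2 pp2:1 pp3:1 pp4:1
Op 7: fork(P0) -> P3. 5 ppages; refcounts: pp0:1 pp1:2 pp2:2 pp3:2 pp4:1
Op 8: write(P0, v1, 127). refcount(pp3)=2>1 -> COPY to pp5. 6 ppages; refcounts: pp0:1 pp1:2 pp2:2 pp3:1 pp4:1 pp5:1
Op 9: write(P0, v0, 138). refcount(pp2)=2>1 -> COPY to pp6. 7 ppages; refcounts: pp0:1 pp1:2 pp2:1 pp3:1 pp4:1 pp5:1 pp6:1

yes yes no yes yes yes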